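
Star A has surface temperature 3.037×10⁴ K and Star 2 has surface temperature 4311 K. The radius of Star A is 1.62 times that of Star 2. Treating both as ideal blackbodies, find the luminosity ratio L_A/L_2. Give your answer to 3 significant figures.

L ∝ R²T⁴, so L_A/L_2 = (R_A/R_2)²(T_A/T_2)⁴ = (1.62)² × (3.037×10⁴/4311)⁴ = 2.6244 × 2463.02 = 6.46×10³.

L_A/L_2 ≈ 6.46×10³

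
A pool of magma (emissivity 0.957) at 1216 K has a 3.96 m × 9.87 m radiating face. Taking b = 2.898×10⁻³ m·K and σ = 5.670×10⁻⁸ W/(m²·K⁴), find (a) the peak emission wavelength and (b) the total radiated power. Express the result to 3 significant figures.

(a) λ_max = b/T = 2.898×10⁻³/1216 = 2.383×10⁻⁶ m = 2.38×10³ nm.
Area A = 3.96 × 9.87 = 39.0852 m².
(b) P = εσAT⁴ = 0.957×5.670×10⁻⁸×39.0852×(1216)⁴ = 4.64×10⁶ W.

λ_max ≈ 2.38×10³ nm; P ≈ 4.64×10⁶ W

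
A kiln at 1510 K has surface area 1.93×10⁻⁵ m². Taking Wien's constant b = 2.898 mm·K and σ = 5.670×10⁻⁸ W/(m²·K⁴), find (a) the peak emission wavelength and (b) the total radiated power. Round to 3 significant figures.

(a) λ_max = b/T = 2.898×10⁻³/1510 = 1.919×10⁻⁶ m = 1.92×10³ nm.
Area A = 1.93×10⁻⁵ m².
(b) P = σAT⁴ = 5.670×10⁻⁸×1.93×10⁻⁵×(1510)⁴ = 5.69 W.

λ_max ≈ 1.92×10³ nm; P ≈ 5.69 W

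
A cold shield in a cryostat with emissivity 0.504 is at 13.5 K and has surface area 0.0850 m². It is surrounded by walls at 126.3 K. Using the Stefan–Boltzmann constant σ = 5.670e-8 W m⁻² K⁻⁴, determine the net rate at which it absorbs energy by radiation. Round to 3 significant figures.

Area A = 0.0850 m².
Net radiated power P_net = εσA(T⁴ − T₀⁴) = 0.504×5.670×10⁻⁸×0.0850×(13.5⁴ − 126.3⁴).
T⁴ − T₀⁴ = 33215.1 − 2.54456×10⁸ = -2.54423×10⁸ K⁴, so P_net = -0.618 W — negative, meaning a net gain of 0.618 W.

Net gain ≈ 0.618 W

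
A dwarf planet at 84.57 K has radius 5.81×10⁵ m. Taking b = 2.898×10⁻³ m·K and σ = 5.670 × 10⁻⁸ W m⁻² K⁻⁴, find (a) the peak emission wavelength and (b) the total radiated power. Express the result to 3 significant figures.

(a) λ_max = b/T = 2.898×10⁻³/84.57 = 3.427×10⁻⁵ m = 34.3 μm.
Surface area A = 4πR² = 4π(5.81×10⁵ m)² = 4.24192×10¹² m².
(b) P = σAT⁴ = 5.670×10⁻⁸×4.24192×10¹²×(84.57)⁴ = 1.23×10¹³ W.

λ_max ≈ 34.3 μm; P ≈ 1.23×10¹³ W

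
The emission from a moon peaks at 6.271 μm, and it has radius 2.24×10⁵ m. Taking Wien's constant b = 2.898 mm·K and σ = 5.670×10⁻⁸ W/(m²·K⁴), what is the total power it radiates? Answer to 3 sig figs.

Wien's law: T = b/λ_max = 2.898×10⁻³/6.271×10⁻⁶ = 462.127 K.
Surface area A = 4πR² = 4π(2.24×10⁵ m)² = 6.30530×10¹¹ m².
Then P = σAT⁴ = 5.670×10⁻⁸×6.30530×10¹¹×(462.127)⁴ = 1.63×10¹⁵ W.

P ≈ 1.63×10¹⁵ W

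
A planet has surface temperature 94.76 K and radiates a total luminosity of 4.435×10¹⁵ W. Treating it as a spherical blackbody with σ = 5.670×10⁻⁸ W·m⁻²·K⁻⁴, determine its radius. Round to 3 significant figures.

L = 4πR²σT⁴ ⇒ R = √(L/(4πσT⁴)).
σT⁴ = 4.57176 W/m², so R = √(4.435×10¹⁵/(4π×4.57176)) = 8.79×10⁶ m.

R ≈ 8.79×10⁶ m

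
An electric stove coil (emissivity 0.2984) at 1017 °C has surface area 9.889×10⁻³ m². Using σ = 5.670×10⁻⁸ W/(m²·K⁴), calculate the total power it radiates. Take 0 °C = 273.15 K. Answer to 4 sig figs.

P ≈ 463.5 W

T = 1017 °C + 273.15 = 1290.15 K.
Area A = 9.889×10⁻³ m².
P = εσAT⁴ = 0.2984 × 5.670×10⁻⁸ × 9.889×10⁻³ × (1290.15)⁴ = 463.5 W.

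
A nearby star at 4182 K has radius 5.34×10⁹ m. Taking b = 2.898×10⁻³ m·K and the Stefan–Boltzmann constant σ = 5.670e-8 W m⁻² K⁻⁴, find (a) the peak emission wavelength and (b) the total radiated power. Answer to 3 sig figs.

(a) λ_max = b/T = 2.898×10⁻³/4182 = 6.930×10⁻⁷ m = 0.693 μm.
Surface area A = 4πR² = 4π(5.34×10⁹ m)² = 3.58338×10²⁰ m².
(b) P = σAT⁴ = 5.670×10⁻⁸×3.58338×10²⁰×(4182)⁴ = 6.21×10²⁷ W.

λ_max ≈ 0.693 μm; P ≈ 6.21×10²⁷ W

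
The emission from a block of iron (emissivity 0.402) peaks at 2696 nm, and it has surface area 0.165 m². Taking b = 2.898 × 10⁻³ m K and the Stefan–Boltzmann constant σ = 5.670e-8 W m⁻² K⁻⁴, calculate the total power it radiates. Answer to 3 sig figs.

Wien's law: T = b/λ_max = 2.898×10⁻³/2.696×10⁻⁶ = 1074.93 K.
Area A = 0.165 m².
Then P = εσAT⁴ = 0.402×5.670×10⁻⁸×0.165×(1074.93)⁴ = 5.02×10³ W.

P ≈ 5.02×10³ W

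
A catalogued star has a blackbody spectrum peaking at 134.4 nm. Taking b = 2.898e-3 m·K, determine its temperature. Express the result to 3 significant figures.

Wien's law gives T = b/λ_max = (2.898×10⁻³ m·K)/(1.344×10⁻⁷ m) = 2.16×10⁴ K.

T ≈ 2.16×10⁴ K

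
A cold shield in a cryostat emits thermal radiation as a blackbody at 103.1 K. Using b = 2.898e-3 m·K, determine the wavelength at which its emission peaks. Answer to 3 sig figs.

λ_max ≈ 28.1 μm

Wien's displacement law: λ_max = b/T = (2.898×10⁻³ m·K)/(103.1 K) = 2.811×10⁻⁵ m.
That is 28.1 μm, in the infrared range.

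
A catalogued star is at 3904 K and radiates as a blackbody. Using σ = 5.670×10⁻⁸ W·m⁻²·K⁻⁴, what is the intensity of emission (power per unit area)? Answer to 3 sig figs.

Stefan–Boltzmann: I = σT⁴ = 5.670×10⁻⁸ × (3904)⁴ = 1.32×10⁷ W/m².

I ≈ 1.32×10⁷ W/m²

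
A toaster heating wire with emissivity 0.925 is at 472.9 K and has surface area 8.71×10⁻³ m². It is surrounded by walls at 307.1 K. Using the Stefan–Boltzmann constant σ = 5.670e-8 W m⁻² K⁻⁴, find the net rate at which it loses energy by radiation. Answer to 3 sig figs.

Area A = 8.71×10⁻³ m².
Net radiated power P_net = εσA(T⁴ − T₀⁴) = 0.925×5.670×10⁻⁸×8.71×10⁻³×(472.9⁴ − 307.1⁴).
T⁴ − T₀⁴ = 5.00123×10¹⁰ − 8.89445×10⁹ = 4.11178×10¹⁰ K⁴, so P_net = 18.8 W.

Net loss ≈ 18.8 W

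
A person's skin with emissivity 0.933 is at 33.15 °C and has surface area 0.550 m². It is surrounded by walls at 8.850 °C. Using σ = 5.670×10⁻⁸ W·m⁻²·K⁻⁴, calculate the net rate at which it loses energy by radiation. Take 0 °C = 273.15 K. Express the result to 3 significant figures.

T = 33.15 °C + 273.15 = 306.30 K.
Surroundings: T = 8.850 °C + 273.15 = 282.000 K.
Area A = 0.550 m².
Net radiated power P_net = εσA(T⁴ − T₀⁴) = 0.933×5.670×10⁻⁸×0.550×(306.30⁴ − 282.000⁴).
T⁴ − T₀⁴ = 8.80213×10⁹ − 6.32407×10⁹ = 2.47806×10⁹ K⁴, so P_net = 72.1 W.

Net loss ≈ 72.1 W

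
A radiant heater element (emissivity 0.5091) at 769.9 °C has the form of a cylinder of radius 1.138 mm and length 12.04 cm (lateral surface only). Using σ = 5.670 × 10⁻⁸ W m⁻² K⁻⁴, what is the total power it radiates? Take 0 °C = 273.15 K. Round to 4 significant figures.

T = 769.9 °C + 273.15 = 1043.05 K.
Lateral area A = 2πrL = 2π×1.138×10⁻³×0.1204 = 8.60892×10⁻⁴ m².
P = εσAT⁴ = 0.5091 × 5.670×10⁻⁸ × 8.60892×10⁻⁴ × (1043.05)⁴ = 29.41 W.

P ≈ 29.41 W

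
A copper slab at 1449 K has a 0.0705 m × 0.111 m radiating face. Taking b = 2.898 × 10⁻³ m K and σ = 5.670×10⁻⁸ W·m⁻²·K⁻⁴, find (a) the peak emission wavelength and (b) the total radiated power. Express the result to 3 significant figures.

(a) λ_max = b/T = 2.898×10⁻³/1449 = 2.000×10⁻⁶ m = 2.00×10³ nm.
Area A = 0.0705 × 0.111 = 7.8255×10⁻³ m².
(b) P = σAT⁴ = 5.670×10⁻⁸×7.8255×10⁻³×(1449)⁴ = 1.96×10³ W.

λ_max ≈ 2.00×10³ nm; P ≈ 1.96×10³ W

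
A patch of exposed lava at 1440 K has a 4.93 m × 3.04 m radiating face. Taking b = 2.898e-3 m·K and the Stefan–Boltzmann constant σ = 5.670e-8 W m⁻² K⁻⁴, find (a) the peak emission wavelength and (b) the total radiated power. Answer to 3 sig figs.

λ_max ≈ 2.01 μm; P ≈ 3.65×10⁶ W

(a) λ_max = b/T = 2.898×10⁻³/1440 = 2.012×10⁻⁶ m = 2.01 μm.
Area A = 4.93 × 3.04 = 14.9872 m².
(b) P = σAT⁴ = 5.670×10⁻⁸×14.9872×(1440)⁴ = 3.65×10⁶ W.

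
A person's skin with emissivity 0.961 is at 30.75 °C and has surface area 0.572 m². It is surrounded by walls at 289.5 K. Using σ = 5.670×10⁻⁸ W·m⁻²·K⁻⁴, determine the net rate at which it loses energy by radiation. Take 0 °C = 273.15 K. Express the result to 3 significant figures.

T = 30.75 °C + 273.15 = 303.90 K.
Area A = 0.572 m².
Net radiated power P_net = εσA(T⁴ − T₀⁴) = 0.961×5.670×10⁻⁸×0.572×(303.90⁴ − 289.5⁴).
T⁴ − T₀⁴ = 8.52948×10⁹ − 7.02416×10⁹ = 1.50532×10⁹ K⁴, so P_net = 46.9 W.

Net loss ≈ 46.9 W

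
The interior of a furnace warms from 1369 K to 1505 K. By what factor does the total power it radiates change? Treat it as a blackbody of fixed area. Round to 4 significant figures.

P ∝ T⁴, so P₂/P₁ = (T₂/T₁)⁴ = (1505/1369)⁴ = (1.09934)⁴ = 1.461.

P₂/P₁ ≈ 1.461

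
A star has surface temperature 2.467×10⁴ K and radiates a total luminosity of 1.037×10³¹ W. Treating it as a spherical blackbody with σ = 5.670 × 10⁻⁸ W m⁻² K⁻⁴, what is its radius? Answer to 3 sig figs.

L = 4πR²σT⁴ ⇒ R = √(L/(4πσT⁴)).
σT⁴ = 2.10020×10¹⁰ W/m², so R = √(1.037×10³¹/(4π×2.10020×10¹⁰)) = 6.27×10⁹ m.

R ≈ 6.27×10⁹ m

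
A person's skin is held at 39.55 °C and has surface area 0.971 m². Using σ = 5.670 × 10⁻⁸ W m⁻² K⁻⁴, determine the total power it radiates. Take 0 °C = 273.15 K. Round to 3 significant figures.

T = 39.55 °C + 273.15 = 312.70 K.
Area A = 0.971 m².
P = σAT⁴ = 5.670×10⁻⁸ × 0.971 × (312.70)⁴ = 526 W.

P ≈ 526 W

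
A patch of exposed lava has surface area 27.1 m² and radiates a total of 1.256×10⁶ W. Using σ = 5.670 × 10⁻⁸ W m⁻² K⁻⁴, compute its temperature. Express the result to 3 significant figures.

Area A = 27.1 m².
P = σAT⁴ ⇒ T = (P/(σA))^(1/4) = (1.256×10⁶/(5.670×10⁻⁸×27.1))^(1/4) = 951 K.

T ≈ 951 K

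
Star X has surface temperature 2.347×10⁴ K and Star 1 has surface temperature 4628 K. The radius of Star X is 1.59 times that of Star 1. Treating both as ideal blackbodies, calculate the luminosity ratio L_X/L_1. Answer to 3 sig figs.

L_X/L_1 ≈ 1.67×10³

L ∝ R²T⁴, so L_X/L_1 = (R_X/R_1)²(T_X/T_1)⁴ = (1.59)² × (2.347×10⁴/4628)⁴ = 2.5281 × 661.422 = 1.67×10³.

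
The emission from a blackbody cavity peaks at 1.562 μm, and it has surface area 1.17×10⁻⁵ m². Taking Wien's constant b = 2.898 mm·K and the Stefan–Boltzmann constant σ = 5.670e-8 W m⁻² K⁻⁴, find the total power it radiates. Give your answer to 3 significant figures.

Wien's law: T = b/λ_max = 2.898×10⁻³/1.562×10⁻⁶ = 1855.31 K.
Area A = 1.17×10⁻⁵ m².
Then P = σAT⁴ = 5.670×10⁻⁸×1.17×10⁻⁵×(1855.31)⁴ = 7.86 W.

P ≈ 7.86 W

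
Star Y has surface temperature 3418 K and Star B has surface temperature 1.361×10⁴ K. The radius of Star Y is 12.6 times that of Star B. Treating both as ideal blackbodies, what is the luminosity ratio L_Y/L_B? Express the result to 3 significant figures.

L ∝ R²T⁴, so L_Y/L_B = (R_Y/R_B)²(T_Y/T_B)⁴ = (12.6)² × (3418/1.361×10⁴)⁴ = 158.76 × 3.97792×10⁻³ = 0.632.

L_Y/L_B ≈ 0.632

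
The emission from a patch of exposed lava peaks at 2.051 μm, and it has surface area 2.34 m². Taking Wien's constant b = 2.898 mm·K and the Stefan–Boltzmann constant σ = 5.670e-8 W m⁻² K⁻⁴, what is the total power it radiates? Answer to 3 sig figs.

Wien's law: T = b/λ_max = 2.898×10⁻³/2.051×10⁻⁶ = 1412.97 K.
Area A = 2.34 m².
Then P = σAT⁴ = 5.670×10⁻⁸×2.34×(1412.97)⁴ = 5.29×10⁵ W.

P ≈ 5.29×10⁵ W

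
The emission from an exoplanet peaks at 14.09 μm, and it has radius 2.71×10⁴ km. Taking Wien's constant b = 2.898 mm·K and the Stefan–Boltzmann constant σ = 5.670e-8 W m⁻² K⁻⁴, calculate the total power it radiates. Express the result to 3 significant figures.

Wien's law: T = b/λ_max = 2.898×10⁻³/1.409×10⁻⁵ = 205.678 K.
Surface area A = 4πR² = 4π(2.71×10⁷ m)² = 9.22887×10¹⁵ m².
Then P = σAT⁴ = 5.670×10⁻⁸×9.22887×10¹⁵×(205.678)⁴ = 9.36×10¹⁷ W.

P ≈ 9.36×10¹⁷ W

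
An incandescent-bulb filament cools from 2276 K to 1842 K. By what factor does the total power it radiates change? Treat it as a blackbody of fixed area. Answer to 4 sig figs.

P ∝ T⁴, so P₂/P₁ = (T₂/T₁)⁴ = (1842/2276)⁴ = (0.809315)⁴ = 0.4290.

P₂/P₁ ≈ 0.4290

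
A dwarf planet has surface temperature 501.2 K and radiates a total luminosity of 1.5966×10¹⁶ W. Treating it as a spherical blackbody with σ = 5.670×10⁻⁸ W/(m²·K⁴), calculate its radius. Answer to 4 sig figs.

R ≈ 5.959×10⁵ m

L = 4πR²σT⁴ ⇒ R = √(L/(4πσT⁴)).
σT⁴ = 3577.89 W/m², so R = √(1.5966×10¹⁶/(4π×3577.89)) = 5.959×10⁵ m.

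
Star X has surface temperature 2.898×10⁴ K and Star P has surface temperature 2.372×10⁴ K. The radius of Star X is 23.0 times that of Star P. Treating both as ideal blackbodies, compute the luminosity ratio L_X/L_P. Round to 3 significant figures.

L ∝ R²T⁴, so L_X/L_P = (R_X/R_P)²(T_X/T_P)⁴ = (23.0)² × (2.898×10⁴/2.372×10⁴)⁴ = 529 × 2.22810 = 1.18×10³.

L_X/L_P ≈ 1.18×10³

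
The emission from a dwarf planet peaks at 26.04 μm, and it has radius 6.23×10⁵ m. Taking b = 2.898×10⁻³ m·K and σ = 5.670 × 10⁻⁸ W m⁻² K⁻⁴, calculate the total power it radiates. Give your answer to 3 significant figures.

P ≈ 4.24×10¹³ W

Wien's law: T = b/λ_max = 2.898×10⁻³/2.604×10⁻⁵ = 111.290 K.
Surface area A = 4πR² = 4π(6.23×10⁵ m)² = 4.87737×10¹² m².
Then P = σAT⁴ = 5.670×10⁻⁸×4.87737×10¹²×(111.290)⁴ = 4.24×10¹³ W.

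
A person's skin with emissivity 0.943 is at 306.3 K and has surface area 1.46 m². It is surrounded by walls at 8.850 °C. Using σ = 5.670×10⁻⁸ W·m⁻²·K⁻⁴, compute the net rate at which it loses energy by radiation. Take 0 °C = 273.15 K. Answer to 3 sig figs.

Surroundings: T = 8.850 °C + 273.15 = 282.000 K.
Area A = 1.46 m².
Net radiated power P_net = εσA(T⁴ − T₀⁴) = 0.943×5.670×10⁻⁸×1.46×(306.3⁴ − 282.000⁴).
T⁴ − T₀⁴ = 8.80213×10⁹ − 6.32407×10⁹ = 2.47806×10⁹ K⁴, so P_net = 193 W.

Net loss ≈ 193 W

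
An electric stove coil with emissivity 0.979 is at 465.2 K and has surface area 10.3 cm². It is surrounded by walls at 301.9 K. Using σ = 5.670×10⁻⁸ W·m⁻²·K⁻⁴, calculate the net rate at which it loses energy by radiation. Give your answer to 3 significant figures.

Net loss ≈ 2.20 W

Area A = 10.3 cm² = 1.03×10⁻³ m².
Net radiated power P_net = εσA(T⁴ − T₀⁴) = 0.979×5.670×10⁻⁸×1.03×10⁻³×(465.2⁴ − 301.9⁴).
T⁴ − T₀⁴ = 4.68337×10¹⁰ − 8.30716×10⁹ = 3.85265×10¹⁰ K⁴, so P_net = 2.20 W.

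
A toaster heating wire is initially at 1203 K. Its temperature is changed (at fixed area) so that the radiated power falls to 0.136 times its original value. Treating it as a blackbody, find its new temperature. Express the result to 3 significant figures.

T₂ ≈ 731 K

P ∝ T⁴, so T₂/T₁ = (P₂/P₁)^(1/4) = (0.136)^(1/4) = 0.607274.
T₂ = 1203 × 0.607274 = 731 K.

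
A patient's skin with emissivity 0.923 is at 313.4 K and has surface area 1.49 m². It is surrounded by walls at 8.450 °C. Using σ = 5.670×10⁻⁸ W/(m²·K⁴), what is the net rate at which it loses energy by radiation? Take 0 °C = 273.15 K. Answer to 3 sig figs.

Surroundings: T = 8.450 °C + 273.15 = 281.600 K.
Area A = 1.49 m².
Net radiated power P_net = εσA(T⁴ − T₀⁴) = 0.923×5.670×10⁻⁸×1.49×(313.4⁴ − 281.600⁴).
T⁴ − T₀⁴ = 9.64708×10⁹ − 6.28826×10⁹ = 3.35882×10⁹ K⁴, so P_net = 262 W.

Net loss ≈ 262 W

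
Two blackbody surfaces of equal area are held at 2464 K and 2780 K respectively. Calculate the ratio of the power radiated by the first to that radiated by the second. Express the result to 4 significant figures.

P₁/P₂ ≈ 0.6171

With equal areas, P₁/P₂ = (T₁/T₂)⁴ = (2464/2780)⁴ = 0.6171.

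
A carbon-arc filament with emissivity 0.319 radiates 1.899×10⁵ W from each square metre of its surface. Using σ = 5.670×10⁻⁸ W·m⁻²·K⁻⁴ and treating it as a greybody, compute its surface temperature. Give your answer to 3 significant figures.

T ≈ 1.80×10³ K

I = εσT⁴, so T = (I/εσ)^(1/4) = (1.899×10⁵/(0.319×5.670×10⁻⁸))^(1/4) = 1.80×10³ K.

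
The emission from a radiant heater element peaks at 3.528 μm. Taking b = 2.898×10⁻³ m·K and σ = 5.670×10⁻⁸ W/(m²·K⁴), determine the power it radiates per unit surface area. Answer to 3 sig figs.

I ≈ 2.58×10⁴ W/m²

Wien's law: T = b/λ_max = 2.898×10⁻³/3.528×10⁻⁶ = 821.429 K.
Then I = σT⁴ = 5.670×10⁻⁸×(821.429)⁴ = 2.58×10⁴ W/m².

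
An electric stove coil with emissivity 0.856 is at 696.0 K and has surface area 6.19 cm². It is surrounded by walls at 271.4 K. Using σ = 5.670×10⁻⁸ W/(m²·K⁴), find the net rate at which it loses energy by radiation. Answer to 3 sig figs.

Net loss ≈ 6.89 W

Area A = 6.19 cm² = 6.19×10⁻⁴ m².
Net radiated power P_net = εσA(T⁴ − T₀⁴) = 0.856×5.670×10⁻⁸×6.19×10⁻⁴×(696.0⁴ − 271.4⁴).
T⁴ − T₀⁴ = 2.34659×10¹¹ − 5.42550×10⁹ = 2.29234×10¹¹ K⁴, so P_net = 6.89 W.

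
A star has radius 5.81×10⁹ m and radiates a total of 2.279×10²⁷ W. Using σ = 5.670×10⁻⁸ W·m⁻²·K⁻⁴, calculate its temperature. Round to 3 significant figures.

Surface area A = 4πR² = 4π(5.81×10⁹ m)² = 4.24192×10²⁰ m².
P = σAT⁴ ⇒ T = (P/(σA))^(1/4) = (2.279×10²⁷/(5.670×10⁻⁸×4.24192×10²⁰))^(1/4) = 3.12×10³ K.

T ≈ 3.12×10³ K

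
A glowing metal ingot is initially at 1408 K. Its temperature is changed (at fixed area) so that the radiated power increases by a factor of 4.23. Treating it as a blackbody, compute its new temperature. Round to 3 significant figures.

T₂ ≈ 2.02×10³ K

P ∝ T⁴, so T₂/T₁ = (P₂/P₁)^(1/4) = (4.23)^(1/4) = 1.43412.
T₂ = 1408 × 1.43412 = 2.02×10³ K.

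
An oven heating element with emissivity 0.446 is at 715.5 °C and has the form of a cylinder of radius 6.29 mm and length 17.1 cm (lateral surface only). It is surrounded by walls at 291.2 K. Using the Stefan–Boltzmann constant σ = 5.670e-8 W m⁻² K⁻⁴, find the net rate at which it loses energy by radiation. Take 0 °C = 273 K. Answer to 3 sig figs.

Net loss ≈ 162 W

T = 715.5 °C + 273 = 988.5 K.
Lateral area A = 2πrL = 2π×6.29×10⁻³×0.171 = 6.75813×10⁻³ m².
Net radiated power P_net = εσA(T⁴ − T₀⁴) = 0.446×5.670×10⁻⁸×6.75813×10⁻³×(988.5⁴ − 291.2⁴).
T⁴ − T₀⁴ = 9.54787×10¹¹ − 7.19061×10⁹ = 9.47596×10¹¹ K⁴, so P_net = 162 W.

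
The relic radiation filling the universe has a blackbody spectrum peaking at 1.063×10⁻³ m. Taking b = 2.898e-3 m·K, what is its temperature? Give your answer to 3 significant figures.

T ≈ 2.73 K

Wien's law gives T = b/λ_max = (2.898×10⁻³ m·K)/(1.063×10⁻³ m) = 2.73 K.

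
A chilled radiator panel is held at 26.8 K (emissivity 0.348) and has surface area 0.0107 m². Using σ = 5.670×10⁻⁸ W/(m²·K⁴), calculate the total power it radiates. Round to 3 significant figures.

Area A = 0.0107 m².
P = εσAT⁴ = 0.348 × 5.670×10⁻⁸ × 0.0107 × (26.8)⁴ = 1.09×10⁻⁴ W.

P ≈ 1.09×10⁻⁴ W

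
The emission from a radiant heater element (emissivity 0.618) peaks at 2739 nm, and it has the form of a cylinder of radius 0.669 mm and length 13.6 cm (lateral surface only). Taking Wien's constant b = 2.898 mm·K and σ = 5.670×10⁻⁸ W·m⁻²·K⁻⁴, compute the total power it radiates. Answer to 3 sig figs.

P ≈ 25.1 W

Wien's law: T = b/λ_max = 2.898×10⁻³/2.739×10⁻⁶ = 1058.05 K.
Lateral area A = 2πrL = 2π×6.69×10⁻⁴×0.136 = 5.71669×10⁻⁴ m².
Then P = εσAT⁴ = 0.618×5.670×10⁻⁸×5.71669×10⁻⁴×(1058.05)⁴ = 25.1 W.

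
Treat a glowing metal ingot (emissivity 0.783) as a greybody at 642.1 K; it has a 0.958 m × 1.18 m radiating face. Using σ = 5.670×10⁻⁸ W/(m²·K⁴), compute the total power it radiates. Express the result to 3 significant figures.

P ≈ 8.53×10³ W

Area A = 0.958 × 1.18 = 1.13044 m².
P = εσAT⁴ = 0.783 × 5.670×10⁻⁸ × 1.13044 × (642.1)⁴ = 8.53×10³ W.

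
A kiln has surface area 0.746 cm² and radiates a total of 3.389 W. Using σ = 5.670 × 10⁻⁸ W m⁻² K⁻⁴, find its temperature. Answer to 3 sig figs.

T ≈ 946 K

Area A = 0.746 cm² = 7.46×10⁻⁵ m².
P = σAT⁴ ⇒ T = (P/(σA))^(1/4) = (3.389/(5.670×10⁻⁸×7.46×10⁻⁵))^(1/4) = 946 K.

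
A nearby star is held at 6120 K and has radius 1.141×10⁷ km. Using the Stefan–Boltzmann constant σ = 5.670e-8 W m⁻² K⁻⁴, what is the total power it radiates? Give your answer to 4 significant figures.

P ≈ 1.301×10²⁹ W

Surface area A = 4πR² = 4π(1.141×10¹⁰ m)² = 1.63599×10²¹ m².
P = σAT⁴ = 5.670×10⁻⁸ × 1.63599×10²¹ × (6120)⁴ = 1.301×10²⁹ W.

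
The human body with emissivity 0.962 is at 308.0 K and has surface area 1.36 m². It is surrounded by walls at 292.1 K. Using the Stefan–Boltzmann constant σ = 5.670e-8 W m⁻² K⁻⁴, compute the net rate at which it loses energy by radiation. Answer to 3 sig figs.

Net loss ≈ 128 W

Area A = 1.36 m².
Net radiated power P_net = εσA(T⁴ − T₀⁴) = 0.962×5.670×10⁻⁸×1.36×(308.0⁴ − 292.1⁴).
T⁴ − T₀⁴ = 8.99918×10⁹ − 7.27991×10⁹ = 1.71927×10⁹ K⁴, so P_net = 128 W.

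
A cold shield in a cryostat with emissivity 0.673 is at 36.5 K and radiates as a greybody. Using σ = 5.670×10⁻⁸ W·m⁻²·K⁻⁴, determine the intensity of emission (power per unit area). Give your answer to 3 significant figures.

Stefan–Boltzmann: I = εσT⁴ = 0.673 × 5.670×10⁻⁸ × (36.5)⁴ = 0.0677 W/m².

I ≈ 0.0677 W/m²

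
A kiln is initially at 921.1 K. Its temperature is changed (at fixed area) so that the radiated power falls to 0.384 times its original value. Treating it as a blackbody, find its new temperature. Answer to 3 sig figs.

T₂ ≈ 725 K

P ∝ T⁴, so T₂/T₁ = (P₂/P₁)^(1/4) = (0.384)^(1/4) = 0.787196.
T₂ = 921.1 × 0.787196 = 725 K.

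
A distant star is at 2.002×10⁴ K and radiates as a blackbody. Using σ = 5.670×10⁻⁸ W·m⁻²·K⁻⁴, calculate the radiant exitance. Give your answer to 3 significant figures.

I ≈ 9.11×10⁹ W/m²

Stefan–Boltzmann: I = σT⁴ = 5.670×10⁻⁸ × (2.002×10⁴)⁴ = 9.11×10⁹ W/m².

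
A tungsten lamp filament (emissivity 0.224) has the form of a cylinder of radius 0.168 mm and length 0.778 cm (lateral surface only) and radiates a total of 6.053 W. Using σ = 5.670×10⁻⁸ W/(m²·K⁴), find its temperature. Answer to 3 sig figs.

Lateral area A = 2πrL = 2π×1.68×10⁻⁴×7.78×10⁻³ = 8.21237×10⁻⁶ m².
P = εσAT⁴ ⇒ T = (P/(εσA))^(1/4) = (6.053/(0.224×5.670×10⁻⁸×8.21237×10⁻⁶))^(1/4) = 2.76×10³ K.

T ≈ 2.76×10³ K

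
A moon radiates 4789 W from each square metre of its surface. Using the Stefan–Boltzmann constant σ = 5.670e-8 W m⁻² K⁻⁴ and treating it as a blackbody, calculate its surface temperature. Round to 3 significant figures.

I = σT⁴, so T = (I/σ)^(1/4) = (4789/(5.670×10⁻⁸))^(1/4) = 539 K.

T ≈ 539 K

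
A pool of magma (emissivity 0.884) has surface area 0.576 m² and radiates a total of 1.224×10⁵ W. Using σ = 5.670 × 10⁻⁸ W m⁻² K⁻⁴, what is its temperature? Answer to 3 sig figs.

Area A = 0.576 m².
P = εσAT⁴ ⇒ T = (P/(εσA))^(1/4) = (1.224×10⁵/(0.884×5.670×10⁻⁸×0.576))^(1/4) = 1.43×10³ K.

T ≈ 1.43×10³ K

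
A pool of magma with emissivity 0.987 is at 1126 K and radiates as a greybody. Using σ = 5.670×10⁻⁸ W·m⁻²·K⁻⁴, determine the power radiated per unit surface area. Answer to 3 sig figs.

I ≈ 9.00×10⁴ W/m²

Stefan–Boltzmann: I = εσT⁴ = 0.987 × 5.670×10⁻⁸ × (1126)⁴ = 9.00×10⁴ W/m².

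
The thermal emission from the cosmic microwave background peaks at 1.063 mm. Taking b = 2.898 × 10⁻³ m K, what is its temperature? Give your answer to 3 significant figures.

T ≈ 2.73 K

Wien's law gives T = b/λ_max = (2.898×10⁻³ m·K)/(1.063×10⁻³ m) = 2.73 K.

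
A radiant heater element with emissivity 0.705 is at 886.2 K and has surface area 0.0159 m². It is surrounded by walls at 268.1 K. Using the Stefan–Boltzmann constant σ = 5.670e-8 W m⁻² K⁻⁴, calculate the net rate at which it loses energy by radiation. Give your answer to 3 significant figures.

Area A = 0.0159 m².
Net radiated power P_net = εσA(T⁴ − T₀⁴) = 0.705×5.670×10⁻⁸×0.0159×(886.2⁴ − 268.1⁴).
T⁴ − T₀⁴ = 6.16775×10¹¹ − 5.16639×10⁹ = 6.11609×10¹¹ K⁴, so P_net = 389 W.

Net loss ≈ 389 W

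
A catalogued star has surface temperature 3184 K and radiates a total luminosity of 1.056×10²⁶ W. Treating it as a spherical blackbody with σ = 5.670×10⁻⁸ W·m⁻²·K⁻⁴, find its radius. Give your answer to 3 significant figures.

L = 4πR²σT⁴ ⇒ R = √(L/(4πσT⁴)).
σT⁴ = 5.82741×10⁶ W/m², so R = √(1.056×10²⁶/(4π×5.82741×10⁶)) = 1.20×10⁹ m.

R ≈ 1.20×10⁹ m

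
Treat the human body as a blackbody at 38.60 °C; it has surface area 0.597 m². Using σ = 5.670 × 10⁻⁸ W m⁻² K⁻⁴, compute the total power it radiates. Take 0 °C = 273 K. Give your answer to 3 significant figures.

P ≈ 319 W

T = 38.60 °C + 273 = 311.60 K.
Area A = 0.597 m².
P = σAT⁴ = 5.670×10⁻⁸ × 0.597 × (311.60)⁴ = 319 W.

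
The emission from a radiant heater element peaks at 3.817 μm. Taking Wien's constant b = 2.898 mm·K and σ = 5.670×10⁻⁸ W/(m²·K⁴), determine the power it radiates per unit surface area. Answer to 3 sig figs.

I ≈ 1.88×10⁴ W/m²

Wien's law: T = b/λ_max = 2.898×10⁻³/3.817×10⁻⁶ = 759.235 K.
Then I = σT⁴ = 5.670×10⁻⁸×(759.235)⁴ = 1.88×10⁴ W/m².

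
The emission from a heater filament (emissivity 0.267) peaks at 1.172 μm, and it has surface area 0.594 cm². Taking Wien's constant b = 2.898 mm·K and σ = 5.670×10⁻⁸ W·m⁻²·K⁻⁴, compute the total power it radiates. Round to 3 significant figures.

Wien's law: T = b/λ_max = 2.898×10⁻³/1.172×10⁻⁶ = 2472.70 K.
Area A = 0.594 cm² = 5.94×10⁻⁵ m².
Then P = εσAT⁴ = 0.267×5.670×10⁻⁸×5.94×10⁻⁵×(2472.70)⁴ = 33.6 W.

P ≈ 33.6 W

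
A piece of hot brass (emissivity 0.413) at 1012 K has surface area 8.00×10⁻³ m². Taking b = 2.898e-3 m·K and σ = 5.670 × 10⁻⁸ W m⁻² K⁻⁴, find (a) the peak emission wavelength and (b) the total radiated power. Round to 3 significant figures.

λ_max ≈ 2.86 μm; P ≈ 196 W

(a) λ_max = b/T = 2.898×10⁻³/1012 = 2.864×10⁻⁶ m = 2.86 μm.
Area A = 8.00×10⁻³ m².
(b) P = εσAT⁴ = 0.413×5.670×10⁻⁸×8.00×10⁻³×(1012)⁴ = 196 W.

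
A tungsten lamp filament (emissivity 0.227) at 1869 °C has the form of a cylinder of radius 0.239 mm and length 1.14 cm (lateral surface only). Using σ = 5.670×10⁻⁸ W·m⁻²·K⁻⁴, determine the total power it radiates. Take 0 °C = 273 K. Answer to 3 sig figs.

P ≈ 4.64 W

T = 1869 °C + 273 = 2142 K.
Lateral area A = 2πrL = 2π×2.39×10⁻⁴×0.0114 = 1.71192×10⁻⁵ m².
P = εσAT⁴ = 0.227 × 5.670×10⁻⁸ × 1.71192×10⁻⁵ × (2142)⁴ = 4.64 W.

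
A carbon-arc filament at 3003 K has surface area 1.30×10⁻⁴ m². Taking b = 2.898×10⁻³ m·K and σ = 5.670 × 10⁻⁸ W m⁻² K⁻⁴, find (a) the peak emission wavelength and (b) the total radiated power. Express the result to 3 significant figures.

λ_max ≈ 0.965 μm; P ≈ 599 W

(a) λ_max = b/T = 2.898×10⁻³/3003 = 9.650×10⁻⁷ m = 0.965 μm.
Area A = 1.30×10⁻⁴ m².
(b) P = σAT⁴ = 5.670×10⁻⁸×1.30×10⁻⁴×(3003)⁴ = 599 W.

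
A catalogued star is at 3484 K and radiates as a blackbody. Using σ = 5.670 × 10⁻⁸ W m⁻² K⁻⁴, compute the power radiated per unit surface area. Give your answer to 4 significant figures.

Stefan–Boltzmann: I = σT⁴ = 5.670×10⁻⁸ × (3484)⁴ = 8.354×10⁶ W/m².

I ≈ 8.354×10⁶ W/m²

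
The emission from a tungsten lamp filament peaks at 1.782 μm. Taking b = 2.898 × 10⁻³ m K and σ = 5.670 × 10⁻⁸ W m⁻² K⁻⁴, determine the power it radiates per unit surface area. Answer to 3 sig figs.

I ≈ 3.97×10⁵ W/m²

Wien's law: T = b/λ_max = 2.898×10⁻³/1.782×10⁻⁶ = 1626.26 K.
Then I = σT⁴ = 5.670×10⁻⁸×(1626.26)⁴ = 3.97×10⁵ W/m².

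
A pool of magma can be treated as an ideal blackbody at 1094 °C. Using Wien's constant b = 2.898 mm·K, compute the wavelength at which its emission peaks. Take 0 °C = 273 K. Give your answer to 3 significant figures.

λ_max ≈ 2.12 μm

T = 1094 °C + 273 = 1367 K.
Wien's displacement law: λ_max = b/T = (2.898×10⁻³ m·K)/(1367 K) = 2.120×10⁻⁶ m.
That is 2.12 μm, in the infrared range.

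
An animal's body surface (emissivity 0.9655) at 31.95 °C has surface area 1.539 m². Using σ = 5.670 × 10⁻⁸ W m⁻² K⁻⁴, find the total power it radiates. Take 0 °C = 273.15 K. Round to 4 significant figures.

P ≈ 730.0 W

T = 31.95 °C + 273.15 = 305.10 K.
Area A = 1.539 m².
P = εσAT⁴ = 0.9655 × 5.670×10⁻⁸ × 1.539 × (305.10)⁴ = 730.0 W.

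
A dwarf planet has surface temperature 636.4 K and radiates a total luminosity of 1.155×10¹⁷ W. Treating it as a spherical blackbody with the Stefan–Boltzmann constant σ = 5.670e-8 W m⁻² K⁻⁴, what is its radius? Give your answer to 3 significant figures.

R ≈ 9.94×10⁵ m

L = 4πR²σT⁴ ⇒ R = √(L/(4πσT⁴)).
σT⁴ = 9300.45 W/m², so R = √(1.155×10¹⁷/(4π×9300.45)) = 9.94×10⁵ m.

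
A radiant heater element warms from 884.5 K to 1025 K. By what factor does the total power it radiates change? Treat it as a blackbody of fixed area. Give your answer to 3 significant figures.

P ∝ T⁴, so P₂/P₁ = (T₂/T₁)⁴ = (1025/884.5)⁴ = (1.15885)⁴ = 1.80.

P₂/P₁ ≈ 1.80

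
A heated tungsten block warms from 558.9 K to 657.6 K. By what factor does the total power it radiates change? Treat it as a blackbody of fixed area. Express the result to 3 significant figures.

P₂/P₁ ≈ 1.92

P ∝ T⁴, so P₂/P₁ = (T₂/T₁)⁴ = (657.6/558.9)⁴ = (1.17660)⁴ = 1.92.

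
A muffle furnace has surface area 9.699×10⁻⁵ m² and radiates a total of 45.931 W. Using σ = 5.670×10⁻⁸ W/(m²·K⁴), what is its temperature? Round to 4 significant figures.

T ≈ 1700 K

Area A = 9.699×10⁻⁵ m².
P = σAT⁴ ⇒ T = (P/(σA))^(1/4) = (45.931/(5.670×10⁻⁸×9.699×10⁻⁵))^(1/4) = 1700 K.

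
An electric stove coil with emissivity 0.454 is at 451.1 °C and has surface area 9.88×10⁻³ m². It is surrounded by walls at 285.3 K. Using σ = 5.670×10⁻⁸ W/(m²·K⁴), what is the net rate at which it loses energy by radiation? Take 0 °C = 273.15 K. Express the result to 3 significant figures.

T = 451.1 °C + 273.15 = 724.25 K.
Area A = 9.88×10⁻³ m².
Net radiated power P_net = εσA(T⁴ − T₀⁴) = 0.454×5.670×10⁻⁸×9.88×10⁻³×(724.25⁴ − 285.3⁴).
T⁴ − T₀⁴ = 2.75140×10¹¹ − 6.62532×10⁹ = 2.68515×10¹¹ K⁴, so P_net = 68.3 W.

Net loss ≈ 68.3 W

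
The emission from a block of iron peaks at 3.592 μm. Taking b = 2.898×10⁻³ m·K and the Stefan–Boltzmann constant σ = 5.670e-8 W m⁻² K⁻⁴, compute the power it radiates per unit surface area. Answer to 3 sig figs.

I ≈ 2.40×10⁴ W/m²

Wien's law: T = b/λ_max = 2.898×10⁻³/3.592×10⁻⁶ = 806.793 K.
Then I = σT⁴ = 5.670×10⁻⁸×(806.793)⁴ = 2.40×10⁴ W/m².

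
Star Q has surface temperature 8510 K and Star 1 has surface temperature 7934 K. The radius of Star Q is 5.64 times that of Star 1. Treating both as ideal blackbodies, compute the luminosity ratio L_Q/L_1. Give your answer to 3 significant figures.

L_Q/L_1 ≈ 42.1

L ∝ R²T⁴, so L_Q/L_1 = (R_Q/R_1)²(T_Q/T_1)⁴ = (5.64)² × (8510/7934)⁴ = 31.8096 × 1.32358 = 42.1.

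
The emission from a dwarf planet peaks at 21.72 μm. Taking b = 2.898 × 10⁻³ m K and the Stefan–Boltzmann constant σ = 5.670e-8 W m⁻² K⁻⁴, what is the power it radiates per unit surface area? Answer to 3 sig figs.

I ≈ 18.0 W/m²

Wien's law: T = b/λ_max = 2.898×10⁻³/2.172×10⁻⁵ = 133.425 K.
Then I = σT⁴ = 5.670×10⁻⁸×(133.425)⁴ = 18.0 W/m².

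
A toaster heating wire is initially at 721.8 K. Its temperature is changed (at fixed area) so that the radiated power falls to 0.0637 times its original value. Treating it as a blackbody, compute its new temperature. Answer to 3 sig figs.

P ∝ T⁴, so T₂/T₁ = (P₂/P₁)^(1/4) = (0.0637)^(1/4) = 0.502383.
T₂ = 721.8 × 0.502383 = 363 K.

T₂ ≈ 363 K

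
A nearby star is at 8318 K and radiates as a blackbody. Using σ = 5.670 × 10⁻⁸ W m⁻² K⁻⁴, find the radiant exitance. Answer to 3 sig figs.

I ≈ 2.71×10⁸ W/m²

Stefan–Boltzmann: I = σT⁴ = 5.670×10⁻⁸ × (8318)⁴ = 2.71×10⁸ W/m².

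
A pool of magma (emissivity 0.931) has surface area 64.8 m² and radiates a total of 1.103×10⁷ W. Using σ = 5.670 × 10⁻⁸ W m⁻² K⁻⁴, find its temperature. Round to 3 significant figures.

Area A = 64.8 m².
P = εσAT⁴ ⇒ T = (P/(εσA))^(1/4) = (1.103×10⁷/(0.931×5.670×10⁻⁸×64.8))^(1/4) = 1.34×10³ K.

T ≈ 1.34×10³ K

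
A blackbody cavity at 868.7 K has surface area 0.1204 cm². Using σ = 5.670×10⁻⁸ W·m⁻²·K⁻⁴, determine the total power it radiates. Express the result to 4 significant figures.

Area A = 0.1204 cm² = 1.204×10⁻⁵ m².
P = σAT⁴ = 5.670×10⁻⁸ × 1.204×10⁻⁵ × (868.7)⁴ = 0.3888 W.

P ≈ 0.3888 W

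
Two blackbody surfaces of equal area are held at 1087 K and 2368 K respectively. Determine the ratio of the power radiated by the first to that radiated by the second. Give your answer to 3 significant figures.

P₁/P₂ ≈ 0.0444

With equal areas, P₁/P₂ = (T₁/T₂)⁴ = (1087/2368)⁴ = 0.0444.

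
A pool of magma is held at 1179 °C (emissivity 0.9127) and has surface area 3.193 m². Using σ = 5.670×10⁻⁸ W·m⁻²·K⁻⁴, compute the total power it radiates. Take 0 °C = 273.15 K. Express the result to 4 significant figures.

P ≈ 7.348×10⁵ W

T = 1179 °C + 273.15 = 1452.15 K.
Area A = 3.193 m².
P = εσAT⁴ = 0.9127 × 5.670×10⁻⁸ × 3.193 × (1452.15)⁴ = 7.348×10⁵ W.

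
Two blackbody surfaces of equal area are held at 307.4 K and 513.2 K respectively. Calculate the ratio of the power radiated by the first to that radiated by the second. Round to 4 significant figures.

With equal areas, P₁/P₂ = (T₁/T₂)⁴ = (307.4/513.2)⁴ = 0.1287.

P₁/P₂ ≈ 0.1287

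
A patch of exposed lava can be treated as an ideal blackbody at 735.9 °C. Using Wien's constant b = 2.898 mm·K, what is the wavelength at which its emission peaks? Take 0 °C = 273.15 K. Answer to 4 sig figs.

T = 735.9 °C + 273.15 = 1009.05 K.
Wien's displacement law: λ_max = b/T = (2.898×10⁻³ m·K)/(1009.05 K) = 2.8720×10⁻⁶ m.
That is 2872 nm, in the infrared range.

λ_max ≈ 2872 nm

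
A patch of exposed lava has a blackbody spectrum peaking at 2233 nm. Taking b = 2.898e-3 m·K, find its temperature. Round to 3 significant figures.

Wien's law gives T = b/λ_max = (2.898×10⁻³ m·K)/(2.233×10⁻⁶ m) = 1.30×10³ K.

T ≈ 1.30×10³ K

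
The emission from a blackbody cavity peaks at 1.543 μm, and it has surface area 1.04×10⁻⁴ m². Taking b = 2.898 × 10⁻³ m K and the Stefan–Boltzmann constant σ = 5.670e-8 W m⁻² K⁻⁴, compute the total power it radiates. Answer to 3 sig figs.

P ≈ 73.4 W

Wien's law: T = b/λ_max = 2.898×10⁻³/1.543×10⁻⁶ = 1878.16 K.
Area A = 1.04×10⁻⁴ m².
Then P = σAT⁴ = 5.670×10⁻⁸×1.04×10⁻⁴×(1878.16)⁴ = 73.4 W.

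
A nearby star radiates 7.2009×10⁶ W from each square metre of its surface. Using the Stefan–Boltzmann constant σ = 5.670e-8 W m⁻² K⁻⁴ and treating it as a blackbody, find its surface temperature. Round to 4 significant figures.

T ≈ 3357 K

I = σT⁴, so T = (I/σ)^(1/4) = (7.2009×10⁶/(5.670×10⁻⁸))^(1/4) = 3357 K.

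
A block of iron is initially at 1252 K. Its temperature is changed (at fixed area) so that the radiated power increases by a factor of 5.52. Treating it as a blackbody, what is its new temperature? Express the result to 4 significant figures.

T₂ ≈ 1919 K

P ∝ T⁴, so T₂/T₁ = (P₂/P₁)^(1/4) = (5.52)^(1/4) = 1.53280.
T₂ = 1252 × 1.53280 = 1919 K.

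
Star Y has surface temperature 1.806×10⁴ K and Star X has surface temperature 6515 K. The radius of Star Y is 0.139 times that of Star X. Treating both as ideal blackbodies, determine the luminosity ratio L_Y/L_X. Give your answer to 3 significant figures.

L_Y/L_X ≈ 1.14

L ∝ R²T⁴, so L_Y/L_X = (R_Y/R_X)²(T_Y/T_X)⁴ = (0.139)² × (1.806×10⁴/6515)⁴ = 0.019321 × 59.0491 = 1.14.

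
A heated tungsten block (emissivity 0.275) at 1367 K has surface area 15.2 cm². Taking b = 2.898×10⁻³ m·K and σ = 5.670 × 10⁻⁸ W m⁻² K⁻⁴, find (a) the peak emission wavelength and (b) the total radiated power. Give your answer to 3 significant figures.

(a) λ_max = b/T = 2.898×10⁻³/1367 = 2.120×10⁻⁶ m = 2.12 μm.
Area A = 15.2 cm² = 1.52×10⁻³ m².
(b) P = εσAT⁴ = 0.275×5.670×10⁻⁸×1.52×10⁻³×(1367)⁴ = 82.8 W.

λ_max ≈ 2.12 μm; P ≈ 82.8 W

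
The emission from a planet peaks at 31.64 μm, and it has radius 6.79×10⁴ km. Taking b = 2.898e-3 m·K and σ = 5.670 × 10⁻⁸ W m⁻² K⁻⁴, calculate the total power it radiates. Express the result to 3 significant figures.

P ≈ 2.31×10¹⁷ W

Wien's law: T = b/λ_max = 2.898×10⁻³/3.164×10⁻⁵ = 91.5929 K.
Surface area A = 4πR² = 4π(6.79×10⁷ m)² = 5.79361×10¹⁶ m².
Then P = σAT⁴ = 5.670×10⁻⁸×5.79361×10¹⁶×(91.5929)⁴ = 2.31×10¹⁷ W.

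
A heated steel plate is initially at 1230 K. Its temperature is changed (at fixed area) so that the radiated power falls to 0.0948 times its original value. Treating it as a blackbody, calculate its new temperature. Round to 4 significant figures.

T₂ ≈ 682.5 K

P ∝ T⁴, so T₂/T₁ = (P₂/P₁)^(1/4) = (0.0948)^(1/4) = 0.554884.
T₂ = 1230 × 0.554884 = 682.5 K.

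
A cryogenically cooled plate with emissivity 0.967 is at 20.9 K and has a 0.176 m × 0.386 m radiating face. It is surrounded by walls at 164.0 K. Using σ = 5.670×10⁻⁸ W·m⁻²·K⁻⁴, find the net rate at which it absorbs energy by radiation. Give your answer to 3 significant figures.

Area A = 0.176 × 0.386 = 0.067936 m².
Net radiated power P_net = εσA(T⁴ − T₀⁴) = 0.967×5.670×10⁻⁸×0.067936×(20.9⁴ − 164.0⁴).
T⁴ − T₀⁴ = 1.90803×10⁵ − 7.23395×10⁸ = -7.23204×10⁸ K⁴, so P_net = -2.69 W — negative, meaning a net gain of 2.69 W.

Net gain ≈ 2.69 W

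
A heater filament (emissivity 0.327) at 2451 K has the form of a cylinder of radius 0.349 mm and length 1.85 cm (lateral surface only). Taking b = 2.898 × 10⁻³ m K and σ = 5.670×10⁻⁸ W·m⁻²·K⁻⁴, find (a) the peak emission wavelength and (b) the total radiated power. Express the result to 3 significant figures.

(a) λ_max = b/T = 2.898×10⁻³/2451 = 1.182×10⁻⁶ m = 1.18 μm.
Lateral area A = 2πrL = 2π×3.49×10⁻⁴×0.0185 = 4.05674×10⁻⁵ m².
(b) P = εσAT⁴ = 0.327×5.670×10⁻⁸×4.05674×10⁻⁵×(2451)⁴ = 27.1 W.

λ_max ≈ 1.18 μm; P ≈ 27.1 W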